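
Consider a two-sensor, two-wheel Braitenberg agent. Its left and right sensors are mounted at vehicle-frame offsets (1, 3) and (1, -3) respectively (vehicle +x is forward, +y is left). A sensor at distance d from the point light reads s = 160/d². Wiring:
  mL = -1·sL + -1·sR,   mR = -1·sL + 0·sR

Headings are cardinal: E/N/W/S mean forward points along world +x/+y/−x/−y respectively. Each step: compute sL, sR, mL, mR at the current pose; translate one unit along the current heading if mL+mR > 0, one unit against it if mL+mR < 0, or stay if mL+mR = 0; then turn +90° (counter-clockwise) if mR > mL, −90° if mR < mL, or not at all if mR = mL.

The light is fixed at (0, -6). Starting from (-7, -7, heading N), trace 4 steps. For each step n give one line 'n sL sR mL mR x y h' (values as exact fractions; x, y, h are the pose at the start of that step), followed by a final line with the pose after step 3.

0 8/5 10 -58/5 -8/5 -7 -7 N
1 160/89 32/13 -4928/1157 -160/89 -7 -8 W
2 80/9 16/9 -32/3 -80/9 -6 -8 S
3 160/29 160/41 -11200/1189 -160/29 -6 -7 E
final -7 -7 N

n=0: pose=(-7,-7,N); sL=8/5, sR=10; mL=-58/5, mR=-8/5; mL+mR=-66/5 → advance -1; mR−mL=10 → turn +1·90°
n=1: pose=(-7,-8,W); sL=160/89, sR=32/13; mL=-4928/1157, mR=-160/89; mL+mR=-7008/1157 → advance -1; mR−mL=32/13 → turn +1·90°
n=2: pose=(-6,-8,S); sL=80/9, sR=16/9; mL=-32/3, mR=-80/9; mL+mR=-176/9 → advance -1; mR−mL=16/9 → turn +1·90°
n=3: pose=(-6,-7,E); sL=160/29, sR=160/41; mL=-11200/1189, mR=-160/29; mL+mR=-17760/1189 → advance -1; mR−mL=160/41 → turn +1·90°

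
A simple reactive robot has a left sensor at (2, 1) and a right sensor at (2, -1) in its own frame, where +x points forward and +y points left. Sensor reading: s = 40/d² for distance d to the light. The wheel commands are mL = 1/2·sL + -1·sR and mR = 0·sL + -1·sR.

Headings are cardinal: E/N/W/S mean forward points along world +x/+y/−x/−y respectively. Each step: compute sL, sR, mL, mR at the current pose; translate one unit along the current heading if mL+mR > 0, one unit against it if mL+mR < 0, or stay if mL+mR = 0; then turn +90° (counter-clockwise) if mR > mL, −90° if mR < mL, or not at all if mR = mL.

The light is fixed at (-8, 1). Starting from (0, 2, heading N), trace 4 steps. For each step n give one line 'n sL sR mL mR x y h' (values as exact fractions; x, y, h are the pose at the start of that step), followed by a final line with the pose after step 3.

0 20/29 4/9 -26/261 -4/9 0 2 N
1 40/101 40/101 -20/101 -40/101 0 1 E
2 10/17 1 -12/17 -1 -1 1 S
3 8/5 40/29 -84/145 -40/29 -1 2 W
final 0 2 N

n=0: pose=(0,2,N); sL=20/29, sR=4/9; mL=-26/261, mR=-4/9; mL+mR=-142/261 → advance -1; mR−mL=-10/29 → turn -1·90°
n=1: pose=(0,1,E); sL=40/101, sR=40/101; mL=-20/101, mR=-40/101; mL+mR=-60/101 → advance -1; mR−mL=-20/101 → turn -1·90°
n=2: pose=(-1,1,S); sL=10/17, sR=1; mL=-12/17, mR=-1; mL+mR=-29/17 → advance -1; mR−mL=-5/17 → turn -1·90°
n=3: pose=(-1,2,W); sL=8/5, sR=40/29; mL=-84/145, mR=-40/29; mL+mR=-284/145 → advance -1; mR−mL=-4/5 → turn -1·90°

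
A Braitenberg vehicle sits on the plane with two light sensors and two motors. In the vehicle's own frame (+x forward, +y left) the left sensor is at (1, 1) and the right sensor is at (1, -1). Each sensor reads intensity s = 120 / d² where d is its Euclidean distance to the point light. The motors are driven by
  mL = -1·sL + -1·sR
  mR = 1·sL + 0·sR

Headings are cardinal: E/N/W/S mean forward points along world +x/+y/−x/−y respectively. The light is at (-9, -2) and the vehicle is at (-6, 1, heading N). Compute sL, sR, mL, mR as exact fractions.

left sensor world pos  = (-7, 2); dL² = 20
right sensor world pos = (-5, 2); dR² = 32
sL = 120/20 = 6
sR = 120/32 = 15/4
mL = -1·sL + -1·sR = -39/4
mR = 1·sL + 0·sR = 6

6 15/4 -39/4 6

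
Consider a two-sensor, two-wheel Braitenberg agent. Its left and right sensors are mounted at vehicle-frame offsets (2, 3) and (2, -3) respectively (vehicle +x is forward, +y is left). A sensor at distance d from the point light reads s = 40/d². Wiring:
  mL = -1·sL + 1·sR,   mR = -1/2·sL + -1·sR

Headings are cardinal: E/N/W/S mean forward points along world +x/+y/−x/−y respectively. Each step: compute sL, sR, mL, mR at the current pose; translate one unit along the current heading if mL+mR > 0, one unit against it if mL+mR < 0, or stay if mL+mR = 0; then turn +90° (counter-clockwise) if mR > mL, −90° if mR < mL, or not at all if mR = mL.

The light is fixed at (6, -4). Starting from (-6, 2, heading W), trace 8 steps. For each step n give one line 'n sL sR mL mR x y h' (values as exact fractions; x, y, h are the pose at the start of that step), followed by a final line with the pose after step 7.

n=0: pose=(-6,2,W); sL=8/41, sR=40/277; mL=-576/11357, mR=-2748/11357; mL+mR=-12/41 → advance -1; mR−mL=-2172/11357 → turn -1·90°
n=1: pose=(-5,2,N); sL=2/13, sR=5/16; mL=33/208, mR=-81/208; mL+mR=-3/13 → advance -1; mR−mL=-57/104 → turn -1·90°
n=2: pose=(-5,1,E); sL=8/29, sR=8/17; mL=96/493, mR=-300/493; mL+mR=-12/29 → advance -1; mR−mL=-396/493 → turn -1·90°
n=3: pose=(-6,1,S); sL=4/9, sR=20/117; mL=-32/117, mR=-46/117; mL+mR=-2/3 → advance -1; mR−mL=-14/117 → turn -1·90°
n=4: pose=(-6,2,W); sL=8/41, sR=40/277; mL=-576/11357, mR=-2748/11357; mL+mR=-12/41 → advance -1; mR−mL=-2172/11357 → turn -1·90°
n=5: pose=(-5,2,N); sL=2/13, sR=5/16; mL=33/208, mR=-81/208; mL+mR=-3/13 → advance -1; mR−mL=-57/104 → turn -1·90°
n=6: pose=(-5,1,E); sL=8/29, sR=8/17; mL=96/493, mR=-300/493; mL+mR=-12/29 → advance -1; mR−mL=-396/493 → turn -1·90°
n=7: pose=(-6,1,S); sL=4/9, sR=20/117; mL=-32/117, mR=-46/117; mL+mR=-2/3 → advance -1; mR−mL=-14/117 → turn -1·90°

0 8/41 40/277 -576/11357 -2748/11357 -6 2 W
1 2/13 5/16 33/208 -81/208 -5 2 N
2 8/29 8/17 96/493 -300/493 -5 1 E
3 4/9 20/117 -32/117 -46/117 -6 1 S
4 8/41 40/277 -576/11357 -2748/11357 -6 2 W
5 2/13 5/16 33/208 -81/208 -5 2 N
6 8/29 8/17 96/493 -300/493 -5 1 E
7 4/9 20/117 -32/117 -46/117 -6 1 S
final -6 2 W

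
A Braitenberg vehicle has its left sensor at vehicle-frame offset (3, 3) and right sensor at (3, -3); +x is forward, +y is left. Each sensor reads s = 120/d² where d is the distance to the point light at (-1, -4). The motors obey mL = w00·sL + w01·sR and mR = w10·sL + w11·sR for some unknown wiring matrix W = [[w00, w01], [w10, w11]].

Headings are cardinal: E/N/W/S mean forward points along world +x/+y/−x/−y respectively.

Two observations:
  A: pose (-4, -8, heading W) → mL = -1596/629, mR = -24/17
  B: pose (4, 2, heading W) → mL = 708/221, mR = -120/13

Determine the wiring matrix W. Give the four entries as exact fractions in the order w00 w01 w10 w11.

1/2 -1 -1 0

obs A: pose=(-4,-8,W) → sL=24/17, sR=120/37, mL=-1596/629, mR=-24/17
obs B: pose=(4,2,W) → sL=120/13, sR=24/17, mL=708/221, mR=-120/13
sensor matrix S = [[24/17, 120/37], [120/13, 24/17]]; det S = -3884544/139009
solve [mL_A; mL_B] = S·[w00; w01] and [mR_A; mR_B] = S·[w10; w11]:
  w00 = 1/2, w01 = -1, w10 = -1, w11 = 0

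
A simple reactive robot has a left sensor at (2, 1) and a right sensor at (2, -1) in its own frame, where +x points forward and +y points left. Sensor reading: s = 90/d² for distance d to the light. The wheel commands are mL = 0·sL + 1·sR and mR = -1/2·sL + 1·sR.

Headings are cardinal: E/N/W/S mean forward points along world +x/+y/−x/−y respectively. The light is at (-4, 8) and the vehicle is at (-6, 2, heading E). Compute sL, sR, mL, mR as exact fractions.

18/5 90/49 90/49 9/245

left sensor world pos  = (-4, 3); dL² = 25
right sensor world pos = (-4, 1); dR² = 49
sL = 90/25 = 18/5
sR = 90/49 = 90/49
mL = 0·sL + 1·sR = 90/49
mR = -1/2·sL + 1·sR = 9/245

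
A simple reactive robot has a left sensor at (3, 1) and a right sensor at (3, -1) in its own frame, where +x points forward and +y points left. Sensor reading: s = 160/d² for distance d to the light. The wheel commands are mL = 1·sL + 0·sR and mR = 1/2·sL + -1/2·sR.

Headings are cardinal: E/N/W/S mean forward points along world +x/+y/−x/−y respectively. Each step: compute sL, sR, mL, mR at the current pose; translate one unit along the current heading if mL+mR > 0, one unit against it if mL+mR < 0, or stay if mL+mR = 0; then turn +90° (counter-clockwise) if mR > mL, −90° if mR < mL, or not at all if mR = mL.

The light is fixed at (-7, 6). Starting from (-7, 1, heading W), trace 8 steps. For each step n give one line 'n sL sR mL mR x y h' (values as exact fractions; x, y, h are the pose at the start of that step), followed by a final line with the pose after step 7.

n=0: pose=(-7,1,W); sL=32/9, sR=32/5; mL=32/9, mR=-64/45; mL+mR=32/15 → advance +1; mR−mL=-224/45 → turn -1·90°
n=1: pose=(-8,1,N); sL=20, sR=40; mL=20, mR=-10; mL+mR=10 → advance +1; mR−mL=-30 → turn -1·90°
n=2: pose=(-8,2,E); sL=160/13, sR=160/29; mL=160/13, mR=1280/377; mL+mR=5920/377 → advance +1; mR−mL=-3360/377 → turn -1·90°
n=3: pose=(-7,2,S); sL=16/5, sR=16/5; mL=16/5, mR=0; mL+mR=16/5 → advance +1; mR−mL=-16/5 → turn -1·90°
n=4: pose=(-7,1,W); sL=32/9, sR=32/5; mL=32/9, mR=-64/45; mL+mR=32/15 → advance +1; mR−mL=-224/45 → turn -1·90°
n=5: pose=(-8,1,N); sL=20, sR=40; mL=20, mR=-10; mL+mR=10 → advance +1; mR−mL=-30 → turn -1·90°
n=6: pose=(-8,2,E); sL=160/13, sR=160/29; mL=160/13, mR=1280/377; mL+mR=5920/377 → advance +1; mR−mL=-3360/377 → turn -1·90°
n=7: pose=(-7,2,S); sL=16/5, sR=16/5; mL=16/5, mR=0; mL+mR=16/5 → advance +1; mR−mL=-16/5 → turn -1·90°

0 32/9 32/5 32/9 -64/45 -7 1 W
1 20 40 20 -10 -8 1 N
2 160/13 160/29 160/13 1280/377 -8 2 E
3 16/5 16/5 16/5 0 -7 2 S
4 32/9 32/5 32/9 -64/45 -7 1 W
5 20 40 20 -10 -8 1 N
6 160/13 160/29 160/13 1280/377 -8 2 E
7 16/5 16/5 16/5 0 -7 2 S
final -7 1 W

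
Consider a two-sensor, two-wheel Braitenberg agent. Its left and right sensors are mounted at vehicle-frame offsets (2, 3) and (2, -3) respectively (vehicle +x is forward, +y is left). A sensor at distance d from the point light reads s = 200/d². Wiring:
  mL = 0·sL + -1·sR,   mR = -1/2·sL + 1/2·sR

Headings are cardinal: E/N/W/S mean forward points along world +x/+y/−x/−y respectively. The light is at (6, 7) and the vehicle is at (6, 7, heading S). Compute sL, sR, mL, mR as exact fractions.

left sensor world pos  = (9, 5); dL² = 13
right sensor world pos = (3, 5); dR² = 13
sL = 200/13 = 200/13
sR = 200/13 = 200/13
mL = 0·sL + -1·sR = -200/13
mR = -1/2·sL + 1/2·sR = 0

200/13 200/13 -200/13 0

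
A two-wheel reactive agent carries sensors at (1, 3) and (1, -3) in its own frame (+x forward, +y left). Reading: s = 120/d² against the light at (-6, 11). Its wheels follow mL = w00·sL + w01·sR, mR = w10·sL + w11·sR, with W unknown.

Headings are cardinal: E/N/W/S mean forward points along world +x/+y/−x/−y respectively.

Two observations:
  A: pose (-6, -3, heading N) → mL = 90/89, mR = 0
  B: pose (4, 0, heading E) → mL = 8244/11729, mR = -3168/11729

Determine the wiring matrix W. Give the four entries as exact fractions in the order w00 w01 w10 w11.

1/2 1 -1 1

obs A: pose=(-6,-3,N) → sL=60/89, sR=60/89, mL=90/89, mR=0
obs B: pose=(4,0,E) → sL=24/37, sR=120/317, mL=8244/11729, mR=-3168/11729
sensor matrix S = [[60/89, 60/89], [24/37, 120/317]]; det S = -190080/1043881
solve [mL_A; mL_B] = S·[w00; w01] and [mR_A; mR_B] = S·[w10; w11]:
  w00 = 1/2, w01 = 1, w10 = -1, w11 = 1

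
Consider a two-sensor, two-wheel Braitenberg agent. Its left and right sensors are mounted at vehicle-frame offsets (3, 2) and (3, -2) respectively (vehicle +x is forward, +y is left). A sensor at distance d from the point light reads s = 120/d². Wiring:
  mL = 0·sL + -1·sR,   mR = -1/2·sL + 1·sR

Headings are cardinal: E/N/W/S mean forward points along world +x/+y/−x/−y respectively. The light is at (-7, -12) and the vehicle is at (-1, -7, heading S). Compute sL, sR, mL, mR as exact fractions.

left sensor world pos  = (1, -10); dL² = 68
right sensor world pos = (-3, -10); dR² = 20
sL = 120/68 = 30/17
sR = 120/20 = 6
mL = 0·sL + -1·sR = -6
mR = -1/2·sL + 1·sR = 87/17

30/17 6 -6 87/17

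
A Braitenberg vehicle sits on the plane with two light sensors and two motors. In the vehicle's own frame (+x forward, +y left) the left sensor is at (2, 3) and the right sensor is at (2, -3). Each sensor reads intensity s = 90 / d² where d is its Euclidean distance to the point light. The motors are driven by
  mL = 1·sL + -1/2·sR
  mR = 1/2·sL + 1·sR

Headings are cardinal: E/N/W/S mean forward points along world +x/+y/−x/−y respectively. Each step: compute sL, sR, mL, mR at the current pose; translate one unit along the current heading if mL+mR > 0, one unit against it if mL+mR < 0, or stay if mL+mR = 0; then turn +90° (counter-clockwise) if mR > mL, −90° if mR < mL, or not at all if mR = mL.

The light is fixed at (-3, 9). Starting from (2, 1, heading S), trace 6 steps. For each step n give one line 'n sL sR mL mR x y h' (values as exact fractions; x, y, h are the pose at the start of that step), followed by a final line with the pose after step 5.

0 45/82 45/52 495/4264 1215/1066 2 1 S
1 18/17 90/193 2709/3281 3267/3281 2 0 E
2 45/29 9/13 909/754 1107/754 3 0 N
3 90/137 90/41 -2475/5617 14175/5617 3 1 W
4 45/82 45/52 495/4264 1215/1066 2 1 S
5 18/17 90/193 2709/3281 3267/3281 2 0 E
final 3 0 N

n=0: pose=(2,1,S); sL=45/82, sR=45/52; mL=495/4264, mR=1215/1066; mL+mR=5355/4264 → advance +1; mR−mL=4365/4264 → turn +1·90°
n=1: pose=(2,0,E); sL=18/17, sR=90/193; mL=2709/3281, mR=3267/3281; mL+mR=5976/3281 → advance +1; mR−mL=558/3281 → turn +1·90°
n=2: pose=(3,0,N); sL=45/29, sR=9/13; mL=909/754, mR=1107/754; mL+mR=1008/377 → advance +1; mR−mL=99/377 → turn +1·90°
n=3: pose=(3,1,W); sL=90/137, sR=90/41; mL=-2475/5617, mR=14175/5617; mL+mR=11700/5617 → advance +1; mR−mL=16650/5617 → turn +1·90°
n=4: pose=(2,1,S); sL=45/82, sR=45/52; mL=495/4264, mR=1215/1066; mL+mR=5355/4264 → advance +1; mR−mL=4365/4264 → turn +1·90°
n=5: pose=(2,0,E); sL=18/17, sR=90/193; mL=2709/3281, mR=3267/3281; mL+mR=5976/3281 → advance +1; mR−mL=558/3281 → turn +1·90°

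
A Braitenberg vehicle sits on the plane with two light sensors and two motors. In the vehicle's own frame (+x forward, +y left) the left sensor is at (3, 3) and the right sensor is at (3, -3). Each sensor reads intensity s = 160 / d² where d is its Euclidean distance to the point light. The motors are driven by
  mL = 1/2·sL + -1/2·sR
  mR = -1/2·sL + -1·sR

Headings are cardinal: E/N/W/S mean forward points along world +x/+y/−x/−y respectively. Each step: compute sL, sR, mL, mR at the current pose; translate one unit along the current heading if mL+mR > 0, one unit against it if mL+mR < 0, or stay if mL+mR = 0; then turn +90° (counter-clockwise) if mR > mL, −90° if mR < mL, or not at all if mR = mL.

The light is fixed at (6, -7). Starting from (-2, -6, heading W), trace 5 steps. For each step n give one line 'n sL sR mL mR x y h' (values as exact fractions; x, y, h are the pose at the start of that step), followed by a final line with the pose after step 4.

0 32/25 160/137 192/3425 -6192/3425 -2 -6 W
1 40/29 5 -105/58 -165/29 -1 -6 N
2 32/5 32/5 0 -48/5 -1 -7 E
3 80/17 16/13 384/221 -792/221 -2 -7 S
4 32/25 160/137 192/3425 -6192/3425 -2 -6 W
final -1 -6 N

n=0: pose=(-2,-6,W); sL=32/25, sR=160/137; mL=192/3425, mR=-6192/3425; mL+mR=-240/137 → advance -1; mR−mL=-6384/3425 → turn -1·90°
n=1: pose=(-1,-6,N); sL=40/29, sR=5; mL=-105/58, mR=-165/29; mL+mR=-15/2 → advance -1; mR−mL=-225/58 → turn -1·90°
n=2: pose=(-1,-7,E); sL=32/5, sR=32/5; mL=0, mR=-48/5; mL+mR=-48/5 → advance -1; mR−mL=-48/5 → turn -1·90°
n=3: pose=(-2,-7,S); sL=80/17, sR=16/13; mL=384/221, mR=-792/221; mL+mR=-24/13 → advance -1; mR−mL=-1176/221 → turn -1·90°
n=4: pose=(-2,-6,W); sL=32/25, sR=160/137; mL=192/3425, mR=-6192/3425; mL+mR=-240/137 → advance -1; mR−mL=-6384/3425 → turn -1·90°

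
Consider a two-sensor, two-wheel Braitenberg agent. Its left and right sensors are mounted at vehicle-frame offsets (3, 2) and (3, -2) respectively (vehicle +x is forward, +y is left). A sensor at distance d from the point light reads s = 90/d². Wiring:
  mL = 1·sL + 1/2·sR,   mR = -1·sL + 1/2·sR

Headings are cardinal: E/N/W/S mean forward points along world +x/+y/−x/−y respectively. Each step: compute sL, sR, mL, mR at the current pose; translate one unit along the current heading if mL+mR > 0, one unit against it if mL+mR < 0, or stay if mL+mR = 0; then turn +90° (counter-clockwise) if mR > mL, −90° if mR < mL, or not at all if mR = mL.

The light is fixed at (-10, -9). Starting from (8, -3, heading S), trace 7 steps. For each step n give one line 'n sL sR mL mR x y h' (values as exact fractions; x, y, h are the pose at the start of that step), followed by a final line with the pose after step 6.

n=0: pose=(8,-3,S); sL=90/409, sR=18/53; mL=8451/21677, mR=-1089/21677; mL+mR=18/53 → advance +1; mR−mL=-180/409 → turn -1·90°
n=1: pose=(8,-4,W); sL=5/13, sR=45/137; mL=1955/3562, mR=-785/3562; mL+mR=45/137 → advance +1; mR−mL=-10/13 → turn -1·90°
n=2: pose=(7,-4,N); sL=90/289, sR=18/85; mL=603/1445, mR=-297/1445; mL+mR=18/85 → advance +1; mR−mL=-180/289 → turn -1·90°
n=3: pose=(7,-3,E); sL=45/232, sR=45/208; mL=3645/12064, mR=-1035/12064; mL+mR=45/208 → advance +1; mR−mL=-45/116 → turn -1·90°
n=4: pose=(8,-3,S); sL=90/409, sR=18/53; mL=8451/21677, mR=-1089/21677; mL+mR=18/53 → advance +1; mR−mL=-180/409 → turn -1·90°
n=5: pose=(8,-4,W); sL=5/13, sR=45/137; mL=1955/3562, mR=-785/3562; mL+mR=45/137 → advance +1; mR−mL=-10/13 → turn -1·90°
n=6: pose=(7,-4,N); sL=90/289, sR=18/85; mL=603/1445, mR=-297/1445; mL+mR=18/85 → advance +1; mR−mL=-180/289 → turn -1·90°

0 90/409 18/53 8451/21677 -1089/21677 8 -3 S
1 5/13 45/137 1955/3562 -785/3562 8 -4 W
2 90/289 18/85 603/1445 -297/1445 7 -4 N
3 45/232 45/208 3645/12064 -1035/12064 7 -3 E
4 90/409 18/53 8451/21677 -1089/21677 8 -3 S
5 5/13 45/137 1955/3562 -785/3562 8 -4 W
6 90/289 18/85 603/1445 -297/1445 7 -4 N
final 7 -3 E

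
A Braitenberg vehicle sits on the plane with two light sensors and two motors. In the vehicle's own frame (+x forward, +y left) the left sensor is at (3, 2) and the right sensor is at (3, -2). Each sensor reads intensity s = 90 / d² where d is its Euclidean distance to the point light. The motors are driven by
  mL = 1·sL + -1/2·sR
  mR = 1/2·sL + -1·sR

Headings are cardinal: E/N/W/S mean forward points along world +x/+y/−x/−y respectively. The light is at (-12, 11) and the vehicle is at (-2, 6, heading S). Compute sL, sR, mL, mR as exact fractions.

45/104 45/64 135/1664 -405/832

left sensor world pos  = (0, 3); dL² = 208
right sensor world pos = (-4, 3); dR² = 128
sL = 90/208 = 45/104
sR = 90/128 = 45/64
mL = 1·sL + -1/2·sR = 135/1664
mR = 1/2·sL + -1·sR = -405/832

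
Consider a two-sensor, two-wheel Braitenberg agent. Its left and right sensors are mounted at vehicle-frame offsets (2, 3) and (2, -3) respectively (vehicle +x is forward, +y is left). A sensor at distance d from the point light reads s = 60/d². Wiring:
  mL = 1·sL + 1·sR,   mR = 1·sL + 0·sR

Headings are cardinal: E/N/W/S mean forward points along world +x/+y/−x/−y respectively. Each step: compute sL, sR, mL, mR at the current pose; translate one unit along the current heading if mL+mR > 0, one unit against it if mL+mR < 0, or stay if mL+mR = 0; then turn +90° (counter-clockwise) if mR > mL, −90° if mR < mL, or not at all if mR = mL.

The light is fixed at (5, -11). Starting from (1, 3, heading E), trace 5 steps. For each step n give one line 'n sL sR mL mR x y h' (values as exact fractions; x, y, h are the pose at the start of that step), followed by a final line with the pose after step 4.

n=0: pose=(1,3,E); sL=60/293, sR=12/25; mL=5016/7325, mR=60/293; mL+mR=6516/7325 → advance +1; mR−mL=-12/25 → turn -1·90°
n=1: pose=(2,3,S); sL=5/12, sR=1/3; mL=3/4, mR=5/12; mL+mR=7/6 → advance +1; mR−mL=-1/3 → turn -1·90°
n=2: pose=(2,2,W); sL=12/25, sR=60/281; mL=4872/7025, mR=12/25; mL+mR=8244/7025 → advance +1; mR−mL=-60/281 → turn -1·90°
n=3: pose=(1,2,N); sL=30/137, sR=30/113; mL=7500/15481, mR=30/137; mL+mR=10890/15481 → advance +1; mR−mL=-30/113 → turn -1·90°
n=4: pose=(1,3,E); sL=60/293, sR=12/25; mL=5016/7325, mR=60/293; mL+mR=6516/7325 → advance +1; mR−mL=-12/25 → turn -1·90°

0 60/293 12/25 5016/7325 60/293 1 3 E
1 5/12 1/3 3/4 5/12 2 3 S
2 12/25 60/281 4872/7025 12/25 2 2 W
3 30/137 30/113 7500/15481 30/137 1 2 N
4 60/293 12/25 5016/7325 60/293 1 3 E
final 2 3 S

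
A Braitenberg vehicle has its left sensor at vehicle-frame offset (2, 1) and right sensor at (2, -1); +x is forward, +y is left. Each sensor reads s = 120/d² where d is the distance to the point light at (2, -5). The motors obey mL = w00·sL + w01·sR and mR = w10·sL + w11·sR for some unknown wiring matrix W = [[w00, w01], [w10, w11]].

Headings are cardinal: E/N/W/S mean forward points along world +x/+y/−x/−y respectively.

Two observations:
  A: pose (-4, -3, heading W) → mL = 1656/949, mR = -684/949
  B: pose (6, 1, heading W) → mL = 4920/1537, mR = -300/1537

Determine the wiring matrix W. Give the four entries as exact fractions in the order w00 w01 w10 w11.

1/2 1/2 1/2 -1

obs A: pose=(-4,-3,W) → sL=24/13, sR=120/73, mL=1656/949, mR=-684/949
obs B: pose=(6,1,W) → sL=120/29, sR=120/53, mL=4920/1537, mR=-300/1537
sensor matrix S = [[24/13, 120/73], [120/29, 120/53]]; det S = -3824640/1458613
solve [mL_A; mL_B] = S·[w00; w01] and [mR_A; mR_B] = S·[w10; w11]:
  w00 = 1/2, w01 = 1/2, w10 = 1/2, w11 = -1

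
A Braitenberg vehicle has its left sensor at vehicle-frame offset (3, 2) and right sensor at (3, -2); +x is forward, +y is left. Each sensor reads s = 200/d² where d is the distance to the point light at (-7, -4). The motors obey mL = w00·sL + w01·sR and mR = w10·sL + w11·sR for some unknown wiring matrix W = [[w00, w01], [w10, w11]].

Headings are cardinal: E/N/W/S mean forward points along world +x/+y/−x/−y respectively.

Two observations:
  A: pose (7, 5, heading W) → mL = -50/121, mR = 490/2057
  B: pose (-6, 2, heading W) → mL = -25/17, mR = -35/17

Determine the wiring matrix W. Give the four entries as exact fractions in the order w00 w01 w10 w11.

0 -1/2 -1/2 1

obs A: pose=(7,5,W) → sL=20/17, sR=100/121, mL=-50/121, mR=490/2057
obs B: pose=(-6,2,W) → sL=10, sR=50/17, mL=-25/17, mR=-35/17
sensor matrix S = [[20/17, 100/121], [10, 50/17]]; det S = -168000/34969
solve [mL_A; mL_B] = S·[w00; w01] and [mR_A; mR_B] = S·[w10; w11]:
  w00 = 0, w01 = -1/2, w10 = -1/2, w11 = 1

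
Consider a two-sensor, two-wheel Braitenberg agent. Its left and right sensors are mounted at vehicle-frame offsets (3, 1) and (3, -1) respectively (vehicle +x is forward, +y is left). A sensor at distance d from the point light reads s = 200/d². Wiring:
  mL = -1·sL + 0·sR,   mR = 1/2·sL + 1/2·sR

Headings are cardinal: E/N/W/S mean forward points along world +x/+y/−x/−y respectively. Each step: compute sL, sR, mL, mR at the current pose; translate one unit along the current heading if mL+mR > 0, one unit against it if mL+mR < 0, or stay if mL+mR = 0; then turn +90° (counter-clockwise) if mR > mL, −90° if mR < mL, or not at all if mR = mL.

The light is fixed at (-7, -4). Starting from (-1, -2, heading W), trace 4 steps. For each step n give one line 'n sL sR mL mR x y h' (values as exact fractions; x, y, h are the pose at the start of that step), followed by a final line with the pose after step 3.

n=0: pose=(-1,-2,W); sL=20, sR=100/9; mL=-20, mR=140/9; mL+mR=-40/9 → advance -1; mR−mL=320/9 → turn +1·90°
n=1: pose=(0,-2,S); sL=40/13, sR=200/37; mL=-40/13, mR=2040/481; mL+mR=560/481 → advance +1; mR−mL=3520/481 → turn +1·90°
n=2: pose=(0,-3,E); sL=25/13, sR=2; mL=-25/13, mR=51/26; mL+mR=1/26 → advance +1; mR−mL=101/26 → turn +1·90°
n=3: pose=(1,-3,N); sL=40/13, sR=200/97; mL=-40/13, mR=3240/1261; mL+mR=-640/1261 → advance -1; mR−mL=7120/1261 → turn +1·90°

0 20 100/9 -20 140/9 -1 -2 W
1 40/13 200/37 -40/13 2040/481 0 -2 S
2 25/13 2 -25/13 51/26 0 -3 E
3 40/13 200/97 -40/13 3240/1261 1 -3 N
final 1 -4 W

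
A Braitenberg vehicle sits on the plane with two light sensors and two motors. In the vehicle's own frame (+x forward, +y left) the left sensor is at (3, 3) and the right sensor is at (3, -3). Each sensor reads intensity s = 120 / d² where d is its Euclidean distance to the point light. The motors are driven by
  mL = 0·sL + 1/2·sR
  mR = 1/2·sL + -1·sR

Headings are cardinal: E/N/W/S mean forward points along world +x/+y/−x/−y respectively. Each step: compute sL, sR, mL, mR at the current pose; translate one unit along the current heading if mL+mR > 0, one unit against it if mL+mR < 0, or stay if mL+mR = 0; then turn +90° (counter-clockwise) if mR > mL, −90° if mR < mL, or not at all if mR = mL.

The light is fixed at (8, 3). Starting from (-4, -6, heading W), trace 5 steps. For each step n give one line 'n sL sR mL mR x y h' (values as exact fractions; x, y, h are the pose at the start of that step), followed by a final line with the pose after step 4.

0 40/123 40/87 20/87 -1060/3567 -4 -6 W
1 15/29 6/5 3/5 -273/290 -3 -6 N
2 120/113 120/233 60/233 420/26329 -3 -7 E
3 60/109 60/169 30/169 -1470/18421 -2 -7 S
4 24/73 120/233 60/233 -5964/17009 -2 -8 W
final -1 -8 N

n=0: pose=(-4,-6,W); sL=40/123, sR=40/87; mL=20/87, mR=-1060/3567; mL+mR=-80/1189 → advance -1; mR−mL=-1880/3567 → turn -1·90°
n=1: pose=(-3,-6,N); sL=15/29, sR=6/5; mL=3/5, mR=-273/290; mL+mR=-99/290 → advance -1; mR−mL=-447/290 → turn -1·90°
n=2: pose=(-3,-7,E); sL=120/113, sR=120/233; mL=60/233, mR=420/26329; mL+mR=7200/26329 → advance +1; mR−mL=-6360/26329 → turn -1·90°
n=3: pose=(-2,-7,S); sL=60/109, sR=60/169; mL=30/169, mR=-1470/18421; mL+mR=1800/18421 → advance +1; mR−mL=-4740/18421 → turn -1·90°
n=4: pose=(-2,-8,W); sL=24/73, sR=120/233; mL=60/233, mR=-5964/17009; mL+mR=-1584/17009 → advance -1; mR−mL=-10344/17009 → turn -1·90°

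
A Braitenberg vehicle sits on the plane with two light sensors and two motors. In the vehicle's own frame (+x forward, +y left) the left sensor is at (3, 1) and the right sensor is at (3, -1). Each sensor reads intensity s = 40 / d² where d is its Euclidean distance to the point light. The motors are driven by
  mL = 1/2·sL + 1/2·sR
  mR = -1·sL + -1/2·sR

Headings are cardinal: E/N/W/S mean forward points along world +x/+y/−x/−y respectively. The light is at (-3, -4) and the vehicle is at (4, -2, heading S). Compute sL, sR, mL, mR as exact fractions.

left sensor world pos  = (5, -5); dL² = 65
right sensor world pos = (3, -5); dR² = 37
sL = 40/65 = 8/13
sR = 40/37 = 40/37
mL = 1/2·sL + 1/2·sR = 408/481
mR = -1·sL + -1/2·sR = -556/481

8/13 40/37 408/481 -556/481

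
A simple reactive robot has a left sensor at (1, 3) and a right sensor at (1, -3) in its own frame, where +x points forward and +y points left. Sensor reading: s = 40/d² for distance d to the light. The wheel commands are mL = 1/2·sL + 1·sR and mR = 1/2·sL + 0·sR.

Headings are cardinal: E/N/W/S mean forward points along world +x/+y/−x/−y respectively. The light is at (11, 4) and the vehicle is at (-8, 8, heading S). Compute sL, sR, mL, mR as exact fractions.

8/53 40/493 4092/26129 4/53

left sensor world pos  = (-5, 7); dL² = 265
right sensor world pos = (-11, 7); dR² = 493
sL = 40/265 = 8/53
sR = 40/493 = 40/493
mL = 1/2·sL + 1·sR = 4092/26129
mR = 1/2·sL + 0·sR = 4/53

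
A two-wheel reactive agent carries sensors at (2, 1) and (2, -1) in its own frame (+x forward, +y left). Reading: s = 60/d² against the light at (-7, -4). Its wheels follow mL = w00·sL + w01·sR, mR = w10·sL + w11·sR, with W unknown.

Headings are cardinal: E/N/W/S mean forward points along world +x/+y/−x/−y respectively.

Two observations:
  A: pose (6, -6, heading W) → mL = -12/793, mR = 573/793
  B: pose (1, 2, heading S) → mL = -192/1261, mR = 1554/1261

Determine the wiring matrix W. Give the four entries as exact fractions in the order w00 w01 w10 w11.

obs A: pose=(6,-6,W) → sL=6/13, sR=30/61, mL=-12/793, mR=573/793
obs B: pose=(1,2,S) → sL=60/97, sR=12/13, mL=-192/1261, mR=1554/1261
sensor matrix S = [[6/13, 30/61], [60/97, 12/13]]; det S = 121824/999973
solve [mL_A; mL_B] = S·[w00; w01] and [mR_A; mR_B] = S·[w10; w11]:
  w00 = 1/2, w01 = -1/2, w10 = 1/2, w11 = 1

1/2 -1/2 1/2 1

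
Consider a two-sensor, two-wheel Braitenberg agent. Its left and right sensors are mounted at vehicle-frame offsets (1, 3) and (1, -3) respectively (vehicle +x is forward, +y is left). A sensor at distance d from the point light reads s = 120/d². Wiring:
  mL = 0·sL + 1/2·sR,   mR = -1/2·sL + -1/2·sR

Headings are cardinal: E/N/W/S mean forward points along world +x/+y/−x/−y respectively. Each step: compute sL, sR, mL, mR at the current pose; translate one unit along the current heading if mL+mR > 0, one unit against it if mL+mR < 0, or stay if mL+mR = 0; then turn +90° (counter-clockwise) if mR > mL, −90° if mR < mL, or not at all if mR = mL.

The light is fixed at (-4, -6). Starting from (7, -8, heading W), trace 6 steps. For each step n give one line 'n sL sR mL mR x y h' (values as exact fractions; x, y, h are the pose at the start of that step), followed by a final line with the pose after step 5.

0 24/25 120/101 60/101 -2712/2525 7 -8 W
1 60/41 60/113 30/113 -4620/4633 8 -8 N
2 120/169 24/41 12/41 -4488/6929 8 -9 E
3 30/53 3/2 3/4 -219/212 7 -9 S
4 24/25 120/101 60/101 -2712/2525 7 -8 W
5 60/41 60/113 30/113 -4620/4633 8 -8 N
final 8 -9 E

n=0: pose=(7,-8,W); sL=24/25, sR=120/101; mL=60/101, mR=-2712/2525; mL+mR=-12/25 → advance -1; mR−mL=-4212/2525 → turn -1·90°
n=1: pose=(8,-8,N); sL=60/41, sR=60/113; mL=30/113, mR=-4620/4633; mL+mR=-30/41 → advance -1; mR−mL=-5850/4633 → turn -1·90°
n=2: pose=(8,-9,E); sL=120/169, sR=24/41; mL=12/41, mR=-4488/6929; mL+mR=-60/169 → advance -1; mR−mL=-6516/6929 → turn -1·90°
n=3: pose=(7,-9,S); sL=30/53, sR=3/2; mL=3/4, mR=-219/212; mL+mR=-15/53 → advance -1; mR−mL=-189/106 → turn -1·90°
n=4: pose=(7,-8,W); sL=24/25, sR=120/101; mL=60/101, mR=-2712/2525; mL+mR=-12/25 → advance -1; mR−mL=-4212/2525 → turn -1·90°
n=5: pose=(8,-8,N); sL=60/41, sR=60/113; mL=30/113, mR=-4620/4633; mL+mR=-30/41 → advance -1; mR−mL=-5850/4633 → turn -1·90°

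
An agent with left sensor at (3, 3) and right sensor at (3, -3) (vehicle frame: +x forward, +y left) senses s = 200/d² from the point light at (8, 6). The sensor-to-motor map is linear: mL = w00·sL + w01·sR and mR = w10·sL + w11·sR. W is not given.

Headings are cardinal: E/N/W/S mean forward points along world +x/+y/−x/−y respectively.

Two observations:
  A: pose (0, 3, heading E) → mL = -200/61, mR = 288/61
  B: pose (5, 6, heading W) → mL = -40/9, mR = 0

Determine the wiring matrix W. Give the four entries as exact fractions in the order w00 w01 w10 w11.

obs A: pose=(0,3,E) → sL=8, sR=200/61, mL=-200/61, mR=288/61
obs B: pose=(5,6,W) → sL=40/9, sR=40/9, mL=-40/9, mR=0
sensor matrix S = [[8, 200/61], [40/9, 40/9]]; det S = 1280/61
solve [mL_A; mL_B] = S·[w00; w01] and [mR_A; mR_B] = S·[w10; w11]:
  w00 = 0, w01 = -1, w10 = 1, w11 = -1

0 -1 1 -1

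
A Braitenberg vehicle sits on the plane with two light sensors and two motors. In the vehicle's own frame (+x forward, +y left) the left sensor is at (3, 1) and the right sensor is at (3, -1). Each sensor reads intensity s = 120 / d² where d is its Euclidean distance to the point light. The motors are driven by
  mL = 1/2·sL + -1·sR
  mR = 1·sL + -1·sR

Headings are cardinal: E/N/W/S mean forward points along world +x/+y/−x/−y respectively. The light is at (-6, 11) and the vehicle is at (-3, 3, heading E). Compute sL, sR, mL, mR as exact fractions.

left sensor world pos  = (0, 4); dL² = 85
right sensor world pos = (0, 2); dR² = 117
sL = 120/85 = 24/17
sR = 120/117 = 40/39
mL = 1/2·sL + -1·sR = -212/663
mR = 1·sL + -1·sR = 256/663

24/17 40/39 -212/663 256/663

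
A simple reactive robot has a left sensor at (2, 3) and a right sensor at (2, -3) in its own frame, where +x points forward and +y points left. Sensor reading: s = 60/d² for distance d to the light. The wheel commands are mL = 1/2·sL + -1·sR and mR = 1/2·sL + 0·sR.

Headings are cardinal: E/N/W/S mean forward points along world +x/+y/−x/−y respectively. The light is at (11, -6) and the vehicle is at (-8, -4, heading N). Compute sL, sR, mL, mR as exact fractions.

3/25 15/68 -273/1700 3/50

left sensor world pos  = (-11, -2); dL² = 500
right sensor world pos = (-5, -2); dR² = 272
sL = 60/500 = 3/25
sR = 60/272 = 15/68
mL = 1/2·sL + -1·sR = -273/1700
mR = 1/2·sL + 0·sR = 3/50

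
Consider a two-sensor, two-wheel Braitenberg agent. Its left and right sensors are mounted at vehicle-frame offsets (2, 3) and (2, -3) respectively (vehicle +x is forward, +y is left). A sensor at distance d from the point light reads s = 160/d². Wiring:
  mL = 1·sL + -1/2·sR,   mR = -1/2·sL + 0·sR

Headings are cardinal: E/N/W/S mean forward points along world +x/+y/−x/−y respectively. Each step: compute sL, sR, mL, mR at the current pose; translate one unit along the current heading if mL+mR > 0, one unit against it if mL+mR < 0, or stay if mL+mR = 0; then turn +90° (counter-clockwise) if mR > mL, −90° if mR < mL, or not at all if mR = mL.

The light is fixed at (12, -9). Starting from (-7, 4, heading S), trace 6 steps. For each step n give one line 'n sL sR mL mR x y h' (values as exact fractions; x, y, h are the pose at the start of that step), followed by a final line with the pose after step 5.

0 160/377 32/121 13328/45617 -80/377 -7 4 S
1 80/261 80/333 200/1073 -40/261 -7 3 W
2 32/145 32/97 784/14065 -16/145 -8 3 N
3 4/13 40/97 128/1261 -2/13 -8 2 E
4 32/81 160/657 1616/5913 -16/81 -9 2 S
5 80/289 80/349 16360/100861 -40/289 -9 1 W
final -10 1 N

n=0: pose=(-7,4,S); sL=160/377, sR=32/121; mL=13328/45617, mR=-80/377; mL+mR=3648/45617 → advance +1; mR−mL=-23008/45617 → turn -1·90°
n=1: pose=(-7,3,W); sL=80/261, sR=80/333; mL=200/1073, mR=-40/261; mL+mR=320/9657 → advance +1; mR−mL=-3280/9657 → turn -1·90°
n=2: pose=(-8,3,N); sL=32/145, sR=32/97; mL=784/14065, mR=-16/145; mL+mR=-768/14065 → advance -1; mR−mL=-2336/14065 → turn -1·90°
n=3: pose=(-8,2,E); sL=4/13, sR=40/97; mL=128/1261, mR=-2/13; mL+mR=-66/1261 → advance -1; mR−mL=-322/1261 → turn -1·90°
n=4: pose=(-9,2,S); sL=32/81, sR=160/657; mL=1616/5913, mR=-16/81; mL+mR=448/5913 → advance +1; mR−mL=-928/1971 → turn -1·90°
n=5: pose=(-9,1,W); sL=80/289, sR=80/349; mL=16360/100861, mR=-40/289; mL+mR=2400/100861 → advance +1; mR−mL=-30320/100861 → turn -1·90°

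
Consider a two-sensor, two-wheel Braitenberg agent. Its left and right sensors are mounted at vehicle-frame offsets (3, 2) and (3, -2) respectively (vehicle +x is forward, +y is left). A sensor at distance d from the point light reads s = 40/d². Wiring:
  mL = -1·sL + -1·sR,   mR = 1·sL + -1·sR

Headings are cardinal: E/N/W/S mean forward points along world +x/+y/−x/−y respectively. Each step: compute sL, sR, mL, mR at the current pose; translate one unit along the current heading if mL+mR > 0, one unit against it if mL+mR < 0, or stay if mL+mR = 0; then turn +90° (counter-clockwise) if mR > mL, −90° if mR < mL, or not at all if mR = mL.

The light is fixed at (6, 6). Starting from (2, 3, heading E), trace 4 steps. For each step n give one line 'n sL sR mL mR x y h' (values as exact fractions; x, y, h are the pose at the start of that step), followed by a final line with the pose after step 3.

n=0: pose=(2,3,E); sL=20, sR=20/13; mL=-280/13, mR=240/13; mL+mR=-40/13 → advance -1; mR−mL=40 → turn +1·90°
n=1: pose=(1,3,N); sL=40/49, sR=40/9; mL=-2320/441, mR=-1600/441; mL+mR=-80/9 → advance -1; mR−mL=80/49 → turn +1·90°
n=2: pose=(1,2,W); sL=2/5, sR=10/17; mL=-84/85, mR=-16/85; mL+mR=-20/17 → advance -1; mR−mL=4/5 → turn +1·90°
n=3: pose=(2,2,S); sL=40/53, sR=8/17; mL=-1104/901, mR=256/901; mL+mR=-16/17 → advance -1; mR−mL=80/53 → turn +1·90°

0 20 20/13 -280/13 240/13 2 3 E
1 40/49 40/9 -2320/441 -1600/441 1 3 N
2 2/5 10/17 -84/85 -16/85 1 2 W
3 40/53 8/17 -1104/901 256/901 2 2 S
final 2 3 E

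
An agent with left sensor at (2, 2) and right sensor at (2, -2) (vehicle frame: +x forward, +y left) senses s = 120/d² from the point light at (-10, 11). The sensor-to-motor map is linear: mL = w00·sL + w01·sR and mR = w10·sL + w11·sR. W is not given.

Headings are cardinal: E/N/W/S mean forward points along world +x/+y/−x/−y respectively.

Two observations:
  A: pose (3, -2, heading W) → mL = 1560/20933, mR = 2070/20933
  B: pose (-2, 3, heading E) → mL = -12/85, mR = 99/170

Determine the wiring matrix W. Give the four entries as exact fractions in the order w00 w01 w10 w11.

-1/2 1/2 1 -1/2

obs A: pose=(3,-2,W) → sL=60/173, sR=60/121, mL=1560/20933, mR=2070/20933
obs B: pose=(-2,3,E) → sL=15/17, sR=3/5, mL=-12/85, mR=99/170
sensor matrix S = [[60/173, 60/121], [15/17, 3/5]]; det S = -81648/355861
solve [mL_A; mL_B] = S·[w00; w01] and [mR_A; mR_B] = S·[w10; w11]:
  w00 = -1/2, w01 = 1/2, w10 = 1, w11 = -1/2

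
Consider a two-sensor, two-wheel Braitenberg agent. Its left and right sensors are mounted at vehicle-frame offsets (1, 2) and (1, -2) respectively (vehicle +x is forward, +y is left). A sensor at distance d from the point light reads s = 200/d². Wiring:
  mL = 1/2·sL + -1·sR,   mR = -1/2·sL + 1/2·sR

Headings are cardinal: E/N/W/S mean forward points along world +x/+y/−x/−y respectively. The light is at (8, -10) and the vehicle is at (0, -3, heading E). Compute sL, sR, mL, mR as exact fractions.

left sensor world pos  = (1, -1); dL² = 130
right sensor world pos = (1, -5); dR² = 74
sL = 200/130 = 20/13
sR = 200/74 = 100/37
mL = 1/2·sL + -1·sR = -930/481
mR = -1/2·sL + 1/2·sR = 280/481

20/13 100/37 -930/481 280/481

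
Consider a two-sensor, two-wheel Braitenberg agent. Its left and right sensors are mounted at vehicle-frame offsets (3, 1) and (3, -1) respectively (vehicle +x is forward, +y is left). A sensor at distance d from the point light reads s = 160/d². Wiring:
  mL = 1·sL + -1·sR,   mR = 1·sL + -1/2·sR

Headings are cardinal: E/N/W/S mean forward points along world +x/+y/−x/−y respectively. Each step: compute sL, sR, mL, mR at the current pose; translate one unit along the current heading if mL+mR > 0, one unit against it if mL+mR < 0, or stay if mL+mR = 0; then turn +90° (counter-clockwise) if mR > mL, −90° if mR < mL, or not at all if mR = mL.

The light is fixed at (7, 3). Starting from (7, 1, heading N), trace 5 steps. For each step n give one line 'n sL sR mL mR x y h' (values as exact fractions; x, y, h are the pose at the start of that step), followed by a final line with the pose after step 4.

0 80 80 0 40 7 1 N
1 160/13 160/9 -640/117 400/117 7 2 W
2 8 10 -2 3 8 2 S
3 160/17 32/5 256/85 528/85 8 1 E
4 80 16 64 72 9 1 N
final 9 2 W

n=0: pose=(7,1,N); sL=80, sR=80; mL=0, mR=40; mL+mR=40 → advance +1; mR−mL=40 → turn +1·90°
n=1: pose=(7,2,W); sL=160/13, sR=160/9; mL=-640/117, mR=400/117; mL+mR=-80/39 → advance -1; mR−mL=80/9 → turn +1·90°
n=2: pose=(8,2,S); sL=8, sR=10; mL=-2, mR=3; mL+mR=1 → advance +1; mR−mL=5 → turn +1·90°
n=3: pose=(8,1,E); sL=160/17, sR=32/5; mL=256/85, mR=528/85; mL+mR=784/85 → advance +1; mR−mL=16/5 → turn +1·90°
n=4: pose=(9,1,N); sL=80, sR=16; mL=64, mR=72; mL+mR=136 → advance +1; mR−mL=8 → turn +1·90°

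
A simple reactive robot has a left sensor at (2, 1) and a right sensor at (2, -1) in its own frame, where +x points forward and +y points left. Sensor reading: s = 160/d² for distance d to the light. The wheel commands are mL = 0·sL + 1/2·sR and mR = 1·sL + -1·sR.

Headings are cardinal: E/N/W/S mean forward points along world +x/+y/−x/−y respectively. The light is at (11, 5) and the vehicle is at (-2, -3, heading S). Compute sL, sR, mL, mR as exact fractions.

left sensor world pos  = (-1, -5); dL² = 244
right sensor world pos = (-3, -5); dR² = 296
sL = 160/244 = 40/61
sR = 160/296 = 20/37
mL = 0·sL + 1/2·sR = 10/37
mR = 1·sL + -1·sR = 260/2257

40/61 20/37 10/37 260/2257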